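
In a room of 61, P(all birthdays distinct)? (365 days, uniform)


P(all different) = Π(365-i)/365 for i=0..60
= (365/365)×(364/365)×...×(305/365)
= 0.004911

P ≈ 0.0049 ≈ 0.49%


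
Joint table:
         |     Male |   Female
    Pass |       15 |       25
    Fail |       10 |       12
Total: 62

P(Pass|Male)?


P(Pass|Male) = 15/(15+10) = 15/25 = 3/5

P = 3/5 ≈ 60.00%


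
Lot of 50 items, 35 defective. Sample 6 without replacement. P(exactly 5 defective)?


Hypergeometric: C(35,5)×C(15,1)/C(50,6)
= 324632×15/15890700 = 11594/37835

P(X=5) = 11594/37835 ≈ 30.64%


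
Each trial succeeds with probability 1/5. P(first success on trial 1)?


Geometric: P(X=1) = (1-p)^(k-1)×p = (4/5)^0×1/5 = 1/5

P(X=1) = 1/5 ≈ 20.00%


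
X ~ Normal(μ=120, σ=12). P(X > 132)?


z = (132-120)/12 = 1.0
P(X > 132) = 1 - P(Z ≤ 1.0) = 1 - 0.8413 = 0.1587

P(X > 132) ≈ 0.1587


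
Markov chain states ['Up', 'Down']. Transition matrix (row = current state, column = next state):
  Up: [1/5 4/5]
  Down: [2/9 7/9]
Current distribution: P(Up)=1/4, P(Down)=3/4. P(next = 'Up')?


P(next=Up) = Σᵢ P(now=i)×P(i→Up)
= 1/4×1/5 + 3/4×2/9
= 1/20 + 1/6 = 13/60

P = 13/60 ≈ 0.2167


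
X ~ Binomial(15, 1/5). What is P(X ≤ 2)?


P(X ≤ 2) = Σ P(X=i) for i=0..2
P(X=0) = 1073741824/30517578125
P(X=1) = 805306368/6103515625
P(X=2) = 1409286144/6103515625
Sum = 12146704384/30517578125

P(X ≤ 2) = 12146704384/30517578125 ≈ 39.80%


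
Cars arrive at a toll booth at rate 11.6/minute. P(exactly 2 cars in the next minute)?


Poisson(λ=11.6): P(X=2) = e^(-λ)×λ^k/k!
= e^(-11.6) × 11.6^2 / 2!
≈ 9.166087736e-06 × 134.56 / 2 ≈ 0.000617

P(X=2) ≈ 0.000617 ≈ 0.06%


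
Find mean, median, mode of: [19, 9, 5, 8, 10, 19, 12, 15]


Sorted: [5, 8, 9, 10, 12, 15, 19, 19]
Mean = 97/8
Median = 11
Freq: {19: 2, 9: 1, 5: 1, 8: 1, 10: 1, 12: 1, 15: 1}
Mode: [19]

Mean=97/8, Median=11, Mode=19


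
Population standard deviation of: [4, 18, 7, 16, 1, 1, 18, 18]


Mean = 83/8
  (4-83/8)²=2601/64
  (18-83/8)²=3721/64
  (7-83/8)²=729/64
  (16-83/8)²=2025/64
  (1-83/8)²=5625/64
  (1-83/8)²=5625/64
  (18-83/8)²=3721/64
  (18-83/8)²=3721/64
Σ(x-μ)² = 3471/8
σ² = (3471/8)/8 = 3471/64

σ = √(3471/64) ≈ 7.3644


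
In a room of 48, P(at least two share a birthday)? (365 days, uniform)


P(all different) = Π(365-i)/365 for i=0..47
= 0.039402
P(match) = 1 - 0.039402 = 0.960598

P ≈ 0.9606 ≈ 96.06%


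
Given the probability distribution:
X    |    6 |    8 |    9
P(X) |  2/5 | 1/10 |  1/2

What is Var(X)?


E[X] = 77/10
E[X²] = 613/10
Var(X) = E[X²] - (E[X])² = 613/10 - 5929/100 = 201/100

Var(X) = 201/100 ≈ 2.0100


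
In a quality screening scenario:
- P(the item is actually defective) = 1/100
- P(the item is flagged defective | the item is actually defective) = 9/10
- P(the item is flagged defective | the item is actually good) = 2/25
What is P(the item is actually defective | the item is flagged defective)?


Using Bayes' theorem:
P(A|B) = P(B|A)·P(A) / P(B)

P(the item is flagged defective) = 9/10 × 1/100 + 2/25 × 99/100
= 9/1000 + 99/1250 = 441/5000

P(the item is actually defective|the item is flagged defective) = (9/1000) / (441/5000) = 5/49

P(the item is actually defective|the item is flagged defective) = 5/49 ≈ 10.20%


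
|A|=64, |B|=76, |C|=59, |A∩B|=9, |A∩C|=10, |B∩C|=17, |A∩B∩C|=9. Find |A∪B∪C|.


|A∪B∪C| = 64+76+59-9-10-17+9 = 172

|A∪B∪C| = 172


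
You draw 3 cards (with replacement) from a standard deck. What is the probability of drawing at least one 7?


P(not a 7) = 48/52 = 12/13
P(none in 3 draws) = (12/13)^3 = 1728/2197
P(≥1 7) = 1 - 1728/2197 = 469/2197

P = 469/2197 ≈ 21.35%


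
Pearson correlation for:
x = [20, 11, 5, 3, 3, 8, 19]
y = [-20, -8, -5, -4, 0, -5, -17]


n=7, Σx=69, Σy=-59, Σxy=-888, Σx²=989, Σy²=819
r = (7×(-888) - 69×(-59))/√((7×989 - 69²)(7×819 - (-59)²))
= -2145/√(2162×2252) = -2145/√4868824 ≈ -2145/2206.5412 ≈ -0.9721

r ≈ -0.9721


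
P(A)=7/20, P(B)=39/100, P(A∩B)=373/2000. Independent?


P(A)×P(B) = 273/2000
P(A∩B) = 373/2000
Not equal → NOT independent

No, not independent


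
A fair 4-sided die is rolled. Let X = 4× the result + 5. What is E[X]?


E[die] = (1+4)/2 = 5/2
E[X] = 4×5/2 + 5 = 15

E[X] = 15


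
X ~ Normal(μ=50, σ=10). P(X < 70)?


z = (70-50)/10 = 2.0
P(Z < 2.0) = 0.9772

P(X < 70) ≈ 0.9772


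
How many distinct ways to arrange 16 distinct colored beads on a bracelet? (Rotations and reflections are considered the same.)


Free circular arrangements: rotations and reflections both identified.
(n-1)!/2 = 15!/2 = 1307674368000/2 = 653837184000

653837184000


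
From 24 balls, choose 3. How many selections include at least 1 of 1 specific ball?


Complement: C(24,3) - C(23,3) = 2024 - 1771 = 253

253


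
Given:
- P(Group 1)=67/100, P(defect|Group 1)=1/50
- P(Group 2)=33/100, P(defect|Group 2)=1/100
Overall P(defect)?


P(B) = Σ P(B|Aᵢ)×P(Aᵢ)
  1/50×67/100 = 67/5000
  1/100×33/100 = 33/10000
Sum = 167/10000

P(defect) = 167/10000 ≈ 1.67%


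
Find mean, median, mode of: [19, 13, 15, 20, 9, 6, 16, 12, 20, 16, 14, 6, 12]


Sorted: [6, 6, 9, 12, 12, 13, 14, 15, 16, 16, 19, 20, 20]
Mean = 178/13
Median = 14
Freq: {19: 1, 13: 1, 15: 1, 20: 2, 9: 1, 6: 2, 16: 2, 12: 2, 14: 1}
Mode: [6, 12, 16, 20]

Mean=178/13, Median=14, Mode=[6, 12, 16, 20]


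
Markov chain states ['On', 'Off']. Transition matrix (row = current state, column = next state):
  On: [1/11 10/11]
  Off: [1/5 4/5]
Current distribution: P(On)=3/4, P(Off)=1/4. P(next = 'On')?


P(next=On) = Σᵢ P(now=i)×P(i→On)
= 3/4×1/11 + 1/4×1/5
= 3/44 + 1/20 = 13/110

P = 13/110 ≈ 0.1182


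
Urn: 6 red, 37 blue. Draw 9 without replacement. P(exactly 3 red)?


Hypergeometric: C(6,3)×C(37,6)/C(43,9)
= 20×2324784/563921995 = 35904/435461

P(X=3) = 35904/435461 ≈ 8.25%


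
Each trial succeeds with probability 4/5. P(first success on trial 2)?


Geometric: P(X=2) = (1-p)^(k-1)×p = (1/5)^1×4/5 = 4/25

P(X=2) = 4/25 ≈ 16.00%


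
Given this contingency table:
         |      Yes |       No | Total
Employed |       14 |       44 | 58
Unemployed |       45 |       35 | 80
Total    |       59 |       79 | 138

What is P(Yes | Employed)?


P(Yes | Employed) = 14/(14+44) = 14/58 = 7/29

P(Yes|Employed) = 7/29 ≈ 24.14%


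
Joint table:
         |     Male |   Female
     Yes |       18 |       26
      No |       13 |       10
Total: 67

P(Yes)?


P(Yes) = (18+26)/67 = 44/67

P(Yes) = 44/67 ≈ 65.67%


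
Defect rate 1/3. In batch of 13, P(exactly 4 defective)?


Binomial: P(X=4) = C(13,4)×p^4×(1-p)^9
= 715 × 1/81 × 512/19683 = 366080/1594323

P(X=4) = 366080/1594323 ≈ 22.96%


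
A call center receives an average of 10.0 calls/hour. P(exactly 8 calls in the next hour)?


Poisson(λ=10.0): P(X=8) = e^(-λ)×λ^k/k!
= e^(-10.0) × 10.0^8 / 8!
≈ 4.539992976e-05 × 100000000 / 40320 ≈ 0.112599

P(X=8) ≈ 0.112599 ≈ 11.26%


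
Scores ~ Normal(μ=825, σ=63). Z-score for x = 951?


z = (x - μ)/σ = (951 - 825)/63 = 2.0

z = 2.0


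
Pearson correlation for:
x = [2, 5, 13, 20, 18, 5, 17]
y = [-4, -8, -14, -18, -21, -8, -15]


n=7, Σx=80, Σy=-88, Σxy=-1263, Σx²=1236, Σy²=1330
r = (7×(-1263) - 80×(-88))/√((7×1236 - 80²)(7×1330 - (-88)²))
= -1801/√(2252×1566) = -1801/√3526632 ≈ -1801/1877.9329 ≈ -0.9590

r ≈ -0.9590


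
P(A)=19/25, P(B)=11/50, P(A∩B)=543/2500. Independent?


P(A)×P(B) = 209/1250
P(A∩B) = 543/2500
Not equal → NOT independent

No, not independent


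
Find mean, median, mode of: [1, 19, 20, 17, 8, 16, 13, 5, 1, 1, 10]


Sorted: [1, 1, 1, 5, 8, 10, 13, 16, 17, 19, 20]
Mean = 111/11
Median = 10
Freq: {1: 3, 19: 1, 20: 1, 17: 1, 8: 1, 16: 1, 13: 1, 5: 1, 10: 1}
Mode: [1]

Mean=111/11, Median=10, Mode=1


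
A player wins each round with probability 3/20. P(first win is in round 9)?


Geometric: P(X=9) = (1-p)^(k-1)×p = (17/20)^8×3/20 = 20927272323/512000000000

P(X=9) = 20927272323/512000000000 ≈ 4.09%


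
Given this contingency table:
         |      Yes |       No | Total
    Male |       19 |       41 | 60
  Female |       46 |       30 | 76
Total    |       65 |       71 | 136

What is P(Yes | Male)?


P(Yes | Male) = 19/(19+41) = 19/60

P(Yes|Male) = 19/60 ≈ 31.67%


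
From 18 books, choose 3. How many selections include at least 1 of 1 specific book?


Complement: C(18,3) - C(17,3) = 816 - 680 = 136

136


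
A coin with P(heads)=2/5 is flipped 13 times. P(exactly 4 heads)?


Binomial: P(X=4) = C(13,4)×p^4×(1-p)^9
= 715 × 16/625 × 19683/1953125 = 45034704/244140625

P(X=4) = 45034704/244140625 ≈ 18.45%


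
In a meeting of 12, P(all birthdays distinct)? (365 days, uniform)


P(all different) = Π(365-i)/365 for i=0..11
= (365/365)×(364/365)×...×(354/365)
= 0.832975

P ≈ 0.8330 ≈ 83.30%


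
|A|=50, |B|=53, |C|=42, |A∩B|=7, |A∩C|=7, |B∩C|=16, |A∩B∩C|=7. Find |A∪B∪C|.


|A∪B∪C| = 50+53+42-7-7-16+7 = 122

|A∪B∪C| = 122


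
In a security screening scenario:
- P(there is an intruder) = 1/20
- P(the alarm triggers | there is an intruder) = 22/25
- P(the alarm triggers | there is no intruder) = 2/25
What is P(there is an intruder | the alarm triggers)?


Using Bayes' theorem:
P(A|B) = P(B|A)·P(A) / P(B)

P(the alarm triggers) = 22/25 × 1/20 + 2/25 × 19/20
= 11/250 + 19/250 = 3/25

P(there is an intruder|the alarm triggers) = (11/250) / (3/25) = 11/30

P(there is an intruder|the alarm triggers) = 11/30 ≈ 36.67%


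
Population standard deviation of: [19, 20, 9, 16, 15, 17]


Mean = 96/6 = 16
  (19-16)²=9
  (20-16)²=16
  (9-16)²=49
  (16-16)²=0
  (15-16)²=1
  (17-16)²=1
Σ(x-μ)² = 76
σ² = 76/6 = 38/3

σ = √(38/3) ≈ 3.5590


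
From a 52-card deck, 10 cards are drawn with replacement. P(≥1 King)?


P(not a King) = 48/52 = 12/13
P(none in 10 draws) = (12/13)^10 = 61917364224/137858491849
P(≥1 King) = 1 - 61917364224/137858491849 = 75941127625/137858491849

P = 75941127625/137858491849 ≈ 55.09%


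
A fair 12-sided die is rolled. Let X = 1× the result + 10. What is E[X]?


E[die] = (1+12)/2 = 13/2
E[X] = 1×13/2 + 10 = 33/2

E[X] = 33/2


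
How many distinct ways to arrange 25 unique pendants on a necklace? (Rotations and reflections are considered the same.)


Free circular arrangements: rotations and reflections both identified.
(n-1)!/2 = 24!/2 = 620448401733239439360000/2 = 310224200866619719680000

310224200866619719680000


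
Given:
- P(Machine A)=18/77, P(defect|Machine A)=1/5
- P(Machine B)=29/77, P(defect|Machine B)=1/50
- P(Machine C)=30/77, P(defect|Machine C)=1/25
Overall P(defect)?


P(B) = Σ P(B|Aᵢ)×P(Aᵢ)
  1/5×18/77 = 18/385
  1/50×29/77 = 29/3850
  1/25×30/77 = 6/385
Sum = 269/3850

P(defect) = 269/3850 ≈ 6.99%


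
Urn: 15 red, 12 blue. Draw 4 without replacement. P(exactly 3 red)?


Hypergeometric: C(15,3)×C(12,1)/C(27,4)
= 455×12/17550 = 14/45

P(X=3) = 14/45 ≈ 31.11%


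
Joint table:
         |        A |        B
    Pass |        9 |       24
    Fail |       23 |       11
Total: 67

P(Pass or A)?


P(Pass∨A) = P(Pass) + P(A) - P(Pass∧A)
= (33 + 32 - 9)/67 = 56/67

P = 56/67 ≈ 83.58%


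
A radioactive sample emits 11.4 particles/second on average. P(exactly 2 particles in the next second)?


Poisson(λ=11.4): P(X=2) = e^(-λ)×λ^k/k!
= e^(-11.4) × 11.4^2 / 2!
≈ 1.119548484e-05 × 129.96 / 2 ≈ 0.000727

P(X=2) ≈ 0.000727 ≈ 0.07%


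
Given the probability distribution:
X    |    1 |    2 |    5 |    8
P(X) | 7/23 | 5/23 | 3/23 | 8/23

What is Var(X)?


E[X] = 96/23
E[X²] = 614/23
Var(X) = E[X²] - (E[X])² = 614/23 - 9216/529 = 4906/529

Var(X) = 4906/529 ≈ 9.2741


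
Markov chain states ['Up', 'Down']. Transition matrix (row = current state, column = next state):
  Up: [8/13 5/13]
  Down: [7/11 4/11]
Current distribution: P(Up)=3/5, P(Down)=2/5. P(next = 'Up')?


P(next=Up) = Σᵢ P(now=i)×P(i→Up)
= 3/5×8/13 + 2/5×7/11
= 24/65 + 14/55 = 446/715

P = 446/715 ≈ 0.6238


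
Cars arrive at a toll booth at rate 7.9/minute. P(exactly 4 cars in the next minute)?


Poisson(λ=7.9): P(X=4) = e^(-λ)×λ^k/k!
= e^(-7.9) × 7.9^4 / 4!
≈ 0.0003707435405 × 3895.0081 / 24 ≈ 0.060169

P(X=4) ≈ 0.060169 ≈ 6.02%


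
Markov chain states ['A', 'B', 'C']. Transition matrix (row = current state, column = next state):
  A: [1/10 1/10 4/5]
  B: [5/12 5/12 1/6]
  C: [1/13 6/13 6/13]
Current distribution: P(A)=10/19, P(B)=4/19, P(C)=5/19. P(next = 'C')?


P(next=C) = Σᵢ P(now=i)×P(i→C)
= 10/19×4/5 + 4/19×1/6 + 5/19×6/13
= 8/19 + 2/57 + 30/247 = 428/741

P = 428/741 ≈ 0.5776


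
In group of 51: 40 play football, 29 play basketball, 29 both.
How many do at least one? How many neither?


|A∪B| = 40+29-29 = 40
Neither = 51-40 = 11

At least one: 40; Neither: 11


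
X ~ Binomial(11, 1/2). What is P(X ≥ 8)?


P(X ≥ 8) = Σ P(X=i) for i=8..11
P(X=8) = 165/2048
P(X=9) = 55/2048
P(X=10) = 11/2048
P(X=11) = 1/2048
Sum = 29/256

P(X ≥ 8) = 29/256 ≈ 11.33%


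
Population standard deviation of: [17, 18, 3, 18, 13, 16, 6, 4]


Mean = 95/8
  (17-95/8)²=1681/64
  (18-95/8)²=2401/64
  (3-95/8)²=5041/64
  (18-95/8)²=2401/64
  (13-95/8)²=81/64
  (16-95/8)²=1089/64
  (6-95/8)²=2209/64
  (4-95/8)²=3969/64
Σ(x-μ)² = 2359/8
σ² = (2359/8)/8 = 2359/64

σ = √(2359/64) ≈ 6.0712


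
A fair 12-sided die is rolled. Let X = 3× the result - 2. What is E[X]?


E[die] = (1+12)/2 = 13/2
E[X] = 3×13/2 - 2 = 35/2

E[X] = 35/2


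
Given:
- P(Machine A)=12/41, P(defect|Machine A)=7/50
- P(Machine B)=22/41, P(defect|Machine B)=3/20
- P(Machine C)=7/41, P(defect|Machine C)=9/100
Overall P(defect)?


P(B) = Σ P(B|Aᵢ)×P(Aᵢ)
  7/50×12/41 = 42/1025
  3/20×22/41 = 33/410
  9/100×7/41 = 63/4100
Sum = 561/4100

P(defect) = 561/4100 ≈ 13.68%


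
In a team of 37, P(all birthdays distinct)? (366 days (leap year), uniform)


P(all different) = Π(366-i)/366 for i=0..36
= (366/366)×(365/366)×...×(330/366)
= 0.152077

P ≈ 0.1521 ≈ 15.21%


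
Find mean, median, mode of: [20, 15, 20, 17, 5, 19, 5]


Sorted: [5, 5, 15, 17, 19, 20, 20]
Mean = 101/7
Median = 17
Freq: {20: 2, 15: 1, 17: 1, 5: 2, 19: 1}
Mode: [5, 20]

Mean=101/7, Median=17, Mode=[5, 20]


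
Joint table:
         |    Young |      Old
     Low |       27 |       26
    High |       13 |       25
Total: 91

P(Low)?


P(Low) = (27+26)/91 = 53/91

P(Low) = 53/91 ≈ 58.24%


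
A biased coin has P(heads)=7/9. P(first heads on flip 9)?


Geometric: P(X=9) = (1-p)^(k-1)×p = (2/9)^8×7/9 = 1792/387420489

P(X=9) = 1792/387420489 ≈ 0.00%


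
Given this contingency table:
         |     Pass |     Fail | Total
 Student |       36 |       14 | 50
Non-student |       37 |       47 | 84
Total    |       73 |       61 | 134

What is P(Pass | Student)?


P(Pass | Student) = 36/(36+14) = 36/50 = 18/25

P(Pass|Student) = 18/25 ≈ 72.00%


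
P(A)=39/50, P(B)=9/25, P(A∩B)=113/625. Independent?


P(A)×P(B) = 351/1250
P(A∩B) = 113/625
Not equal → NOT independent

No, not independent


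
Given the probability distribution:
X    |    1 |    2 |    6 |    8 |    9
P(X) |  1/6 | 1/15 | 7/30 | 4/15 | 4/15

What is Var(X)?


E[X] = 187/30
E[X²] = 95/2
Var(X) = E[X²] - (E[X])² = 95/2 - 34969/900 = 7781/900

Var(X) = 7781/900 ≈ 8.6456


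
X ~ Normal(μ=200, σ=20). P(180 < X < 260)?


z₁=(180-200)/20=-1.0, z₂=(260-200)/20=3.0
P = Φ(3.0) - Φ(-1.0) = 0.998650 - 0.158655 = 0.839995 ≈ 0.8400

P(180 < X < 260) ≈ 0.8400


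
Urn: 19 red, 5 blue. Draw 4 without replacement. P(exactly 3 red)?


Hypergeometric: C(19,3)×C(5,1)/C(24,4)
= 969×5/10626 = 1615/3542

P(X=3) = 1615/3542 ≈ 45.60%


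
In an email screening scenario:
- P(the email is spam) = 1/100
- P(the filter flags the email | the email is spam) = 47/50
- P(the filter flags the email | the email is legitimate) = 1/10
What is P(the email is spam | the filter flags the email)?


Using Bayes' theorem:
P(A|B) = P(B|A)·P(A) / P(B)

P(the filter flags the email) = 47/50 × 1/100 + 1/10 × 99/100
= 47/5000 + 99/1000 = 271/2500

P(the email is spam|the filter flags the email) = (47/5000) / (271/2500) = 47/542

P(the email is spam|the filter flags the email) = 47/542 ≈ 8.67%


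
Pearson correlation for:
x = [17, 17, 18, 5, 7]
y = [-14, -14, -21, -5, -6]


n=5, Σx=64, Σy=-60, Σxy=-921, Σx²=976, Σy²=894
r = (5×(-921) - 64×(-60))/√((5×976 - 64²)(5×894 - (-60)²))
= -765/√(784×870) = -765/√682080 ≈ -765/825.8813 ≈ -0.9263

r ≈ -0.9263


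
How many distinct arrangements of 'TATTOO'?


Letters: 6, freq: {'T': 3, 'A': 1, 'O': 2}
6!/(3!×1!×2!) = 720/12 = 60

60


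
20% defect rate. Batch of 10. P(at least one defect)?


P(all good) = (4/5)^10 = 1048576/9765625
P(≥1 defect) = 8717049/9765625

P = 8717049/9765625 ≈ 89.26%


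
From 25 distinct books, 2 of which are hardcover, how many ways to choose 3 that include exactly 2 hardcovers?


Choose 2 of the 2 hardcovers and 1 of the other 23 books:
C(2,2)×C(23,1) = 1×23 = 23

23


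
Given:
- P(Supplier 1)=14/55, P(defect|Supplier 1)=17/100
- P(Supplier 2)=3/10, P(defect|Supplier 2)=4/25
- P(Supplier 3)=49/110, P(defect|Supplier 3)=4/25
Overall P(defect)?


P(B) = Σ P(B|Aᵢ)×P(Aᵢ)
  17/100×14/55 = 119/2750
  4/25×3/10 = 6/125
  4/25×49/110 = 98/1375
Sum = 447/2750

P(defect) = 447/2750 ≈ 16.25%


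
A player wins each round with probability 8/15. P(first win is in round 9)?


Geometric: P(X=9) = (1-p)^(k-1)×p = (7/15)^8×8/15 = 46118408/38443359375

P(X=9) = 46118408/38443359375 ≈ 0.12%


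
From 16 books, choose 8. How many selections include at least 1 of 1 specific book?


Complement: C(16,8) - C(15,8) = 12870 - 6435 = 6435

6435


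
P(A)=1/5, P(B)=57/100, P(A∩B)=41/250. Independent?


P(A)×P(B) = 57/500
P(A∩B) = 41/250
Not equal → NOT independent

No, not independent


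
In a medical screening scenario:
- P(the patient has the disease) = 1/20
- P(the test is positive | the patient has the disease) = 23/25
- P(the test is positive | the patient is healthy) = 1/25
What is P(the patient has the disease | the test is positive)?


Using Bayes' theorem:
P(A|B) = P(B|A)·P(A) / P(B)

P(the test is positive) = 23/25 × 1/20 + 1/25 × 19/20
= 23/500 + 19/500 = 21/250

P(the patient has the disease|the test is positive) = (23/500) / (21/250) = 23/42

P(the patient has the disease|the test is positive) = 23/42 ≈ 54.76%


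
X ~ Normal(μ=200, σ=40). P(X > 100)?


z = (100-200)/40 = -2.5
P(X > 100) = 1 - P(Z ≤ -2.5) = 1 - 0.0062 = 0.9938

P(X > 100) ≈ 0.9938


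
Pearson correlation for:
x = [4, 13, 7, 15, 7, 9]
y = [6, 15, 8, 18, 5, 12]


n=6, Σx=55, Σy=64, Σxy=688, Σx²=589, Σy²=818
r = (6×688 - 55×64)/√((6×589 - 55²)(6×818 - 64²))
= 608/√(509×812) = 608/√413308 ≈ 608/642.8903 ≈ 0.9457

r ≈ 0.9457


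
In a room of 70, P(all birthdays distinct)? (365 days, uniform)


P(all different) = Π(365-i)/365 for i=0..69
= (365/365)×(364/365)×...×(296/365)
= 0.000840

P ≈ 0.0008 ≈ 0.08%


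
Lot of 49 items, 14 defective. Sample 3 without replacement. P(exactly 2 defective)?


Hypergeometric: C(14,2)×C(35,1)/C(49,3)
= 91×35/18424 = 65/376

P(X=2) = 65/376 ≈ 17.29%


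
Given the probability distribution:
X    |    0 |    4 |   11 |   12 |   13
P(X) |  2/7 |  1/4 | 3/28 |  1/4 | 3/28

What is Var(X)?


E[X] = 46/7
E[X²] = 995/14
Var(X) = E[X²] - (E[X])² = 995/14 - 2116/49 = 2733/98

Var(X) = 2733/98 ≈ 27.8878


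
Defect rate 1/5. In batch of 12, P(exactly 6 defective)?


Binomial: P(X=6) = C(12,6)×p^6×(1-p)^6
= 924 × 1/15625 × 4096/15625 = 3784704/244140625

P(X=6) = 3784704/244140625 ≈ 1.55%


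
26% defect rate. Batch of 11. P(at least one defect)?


P(all good) = (37/50)^11 = 177917621779460413/4882812500000000000
P(≥1 defect) = 4704894878220539587/4882812500000000000

P = 4704894878220539587/4882812500000000000 ≈ 96.36%


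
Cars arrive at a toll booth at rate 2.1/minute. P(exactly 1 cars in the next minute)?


Poisson(λ=2.1): P(X=1) = e^(-λ)×λ^k/k!
= e^(-2.1) × 2.1^1 / 1!
≈ 0.1224564283 × 2.1 / 1 ≈ 0.257158

P(X=1) ≈ 0.257158 ≈ 25.72%


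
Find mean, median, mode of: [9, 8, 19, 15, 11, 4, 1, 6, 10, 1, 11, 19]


Sorted: [1, 1, 4, 6, 8, 9, 10, 11, 11, 15, 19, 19]
Mean = 114/12 = 19/2
Median = 19/2
Freq: {9: 1, 8: 1, 19: 2, 15: 1, 11: 2, 4: 1, 1: 2, 6: 1, 10: 1}
Mode: [1, 11, 19]

Mean=19/2, Median=19/2, Mode=[1, 11, 19]


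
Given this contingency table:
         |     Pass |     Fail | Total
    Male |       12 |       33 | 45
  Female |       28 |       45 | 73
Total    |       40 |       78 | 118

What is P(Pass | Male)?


P(Pass | Male) = 12/(12+33) = 12/45 = 4/15

P(Pass|Male) = 4/15 ≈ 26.67%


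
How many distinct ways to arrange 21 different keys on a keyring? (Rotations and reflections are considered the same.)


Free circular arrangements: rotations and reflections both identified.
(n-1)!/2 = 20!/2 = 2432902008176640000/2 = 1216451004088320000

1216451004088320000


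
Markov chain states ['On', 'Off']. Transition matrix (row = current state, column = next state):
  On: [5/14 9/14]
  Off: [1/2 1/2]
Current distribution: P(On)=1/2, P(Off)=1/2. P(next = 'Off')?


P(next=Off) = Σᵢ P(now=i)×P(i→Off)
= 1/2×9/14 + 1/2×1/2
= 9/28 + 1/4 = 4/7

P = 4/7 ≈ 0.5714


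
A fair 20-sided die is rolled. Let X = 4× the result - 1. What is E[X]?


E[die] = (1+20)/2 = 21/2
E[X] = 4×21/2 - 1 = 41

E[X] = 41


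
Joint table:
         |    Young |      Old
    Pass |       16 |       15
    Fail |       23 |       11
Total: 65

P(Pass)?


P(Pass) = (16+15)/65 = 31/65

P(Pass) = 31/65 ≈ 47.69%


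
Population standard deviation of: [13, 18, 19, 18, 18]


Mean = 86/5
  (13-86/5)²=441/25
  (18-86/5)²=16/25
  (19-86/5)²=81/25
  (18-86/5)²=16/25
  (18-86/5)²=16/25
Σ(x-μ)² = 114/5
σ² = (114/5)/5 = 114/25

σ = √(114/25) ≈ 2.1354


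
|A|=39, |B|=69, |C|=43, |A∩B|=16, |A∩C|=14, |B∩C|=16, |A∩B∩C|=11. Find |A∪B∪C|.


|A∪B∪C| = 39+69+43-16-14-16+11 = 116

|A∪B∪C| = 116


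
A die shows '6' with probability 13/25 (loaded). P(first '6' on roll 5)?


Geometric: P(X=5) = (1-p)^(k-1)×p = (12/25)^4×13/25 = 269568/9765625

P(X=5) = 269568/9765625 ≈ 2.76%


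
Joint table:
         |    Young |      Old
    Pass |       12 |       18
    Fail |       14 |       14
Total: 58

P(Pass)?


P(Pass) = (12+18)/58 = 30/58 = 15/29

P(Pass) = 15/29 ≈ 51.72%


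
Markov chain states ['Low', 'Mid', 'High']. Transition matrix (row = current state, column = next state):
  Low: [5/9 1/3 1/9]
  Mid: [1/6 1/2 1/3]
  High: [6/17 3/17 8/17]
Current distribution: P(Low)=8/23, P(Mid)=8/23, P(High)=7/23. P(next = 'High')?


P(next=High) = Σᵢ P(now=i)×P(i→High)
= 8/23×1/9 + 8/23×1/3 + 7/23×8/17
= 8/207 + 8/69 + 56/391 = 1048/3519

P = 1048/3519 ≈ 0.2978


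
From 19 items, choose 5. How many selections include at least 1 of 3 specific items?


Complement: C(19,5) - C(16,5) = 11628 - 4368 = 7260

7260


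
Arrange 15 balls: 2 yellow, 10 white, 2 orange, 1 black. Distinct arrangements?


15!/(2!×10!×2!×1!) = 90090

90090


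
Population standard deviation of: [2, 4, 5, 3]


Mean = 14/4 = 7/2
  (2-7/2)²=9/4
  (4-7/2)²=1/4
  (5-7/2)²=9/4
  (3-7/2)²=1/4
Σ(x-μ)² = 5
σ² = 5/4

σ = √(5/4) ≈ 1.1180


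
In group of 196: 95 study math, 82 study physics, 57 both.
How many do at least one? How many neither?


|A∪B| = 95+82-57 = 120
Neither = 196-120 = 76

At least one: 120; Neither: 76


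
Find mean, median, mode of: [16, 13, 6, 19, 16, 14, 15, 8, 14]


Sorted: [6, 8, 13, 14, 14, 15, 16, 16, 19]
Mean = 121/9
Median = 14
Freq: {16: 2, 13: 1, 6: 1, 19: 1, 14: 2, 15: 1, 8: 1}
Mode: [14, 16]

Mean=121/9, Median=14, Mode=[14, 16]


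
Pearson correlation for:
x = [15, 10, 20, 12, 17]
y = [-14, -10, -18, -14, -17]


n=5, Σx=74, Σy=-73, Σxy=-1127, Σx²=1158, Σy²=1105
r = (5×(-1127) - 74×(-73))/√((5×1158 - 74²)(5×1105 - (-73)²))
= -233/√(314×196) = -233/√61544 ≈ -233/248.0806 ≈ -0.9392

r ≈ -0.9392


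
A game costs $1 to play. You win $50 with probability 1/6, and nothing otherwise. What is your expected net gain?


E[gain] = (50-1)×1/6 + (-1)×5/6
= 49/6 - 5/6 = 22/3

Expected net gain = $22/3 ≈ $7.33


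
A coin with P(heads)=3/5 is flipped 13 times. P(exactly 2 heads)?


Binomial: P(X=2) = C(13,2)×p^2×(1-p)^11
= 78 × 9/25 × 2048/48828125 = 1437696/1220703125

P(X=2) = 1437696/1220703125 ≈ 0.12%


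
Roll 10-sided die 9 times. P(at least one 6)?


P(no 6)^9 = (9/10)^9 = 387420489/1000000000
P(≥1) = 1 - 387420489/1000000000 = 612579511/1000000000

P = 612579511/1000000000 ≈ 61.26%


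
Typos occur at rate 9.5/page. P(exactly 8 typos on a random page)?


Poisson(λ=9.5): P(X=8) = e^(-λ)×λ^k/k!
= e^(-9.5) × 9.5^8 / 8!
≈ 7.485182989e-05 × 66342043.1289 / 40320 ≈ 0.123160

P(X=8) ≈ 0.123160 ≈ 12.32%


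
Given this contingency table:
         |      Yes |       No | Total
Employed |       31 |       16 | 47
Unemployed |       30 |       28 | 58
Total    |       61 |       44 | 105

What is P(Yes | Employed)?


P(Yes | Employed) = 31/(31+16) = 31/47

P(Yes|Employed) = 31/47 ≈ 65.96%


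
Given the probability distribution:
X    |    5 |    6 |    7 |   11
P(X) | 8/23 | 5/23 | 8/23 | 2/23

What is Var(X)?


E[X] = 148/23
E[X²] = 1014/23
Var(X) = E[X²] - (E[X])² = 1014/23 - 21904/529 = 1418/529

Var(X) = 1418/529 ≈ 2.6805


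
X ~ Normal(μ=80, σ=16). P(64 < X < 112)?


z₁=(64-80)/16=-1.0, z₂=(112-80)/16=2.0
P = Φ(2.0) - Φ(-1.0) = 0.977250 - 0.158655 = 0.818595 ≈ 0.8186

P(64 < X < 112) ≈ 0.8186


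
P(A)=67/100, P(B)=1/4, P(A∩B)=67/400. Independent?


P(A)×P(B) = 67/400
P(A∩B) = 67/400
Equal ✓ → Independent

Yes, independent


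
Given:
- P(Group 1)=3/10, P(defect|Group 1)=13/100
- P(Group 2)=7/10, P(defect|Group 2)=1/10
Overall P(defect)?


P(B) = Σ P(B|Aᵢ)×P(Aᵢ)
  13/100×3/10 = 39/1000
  1/10×7/10 = 7/100
Sum = 109/1000

P(defect) = 109/1000 ≈ 10.90%


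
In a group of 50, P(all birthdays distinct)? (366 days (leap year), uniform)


P(all different) = Π(366-i)/366 for i=0..49
= (366/366)×(365/366)×...×(317/366)
= 0.029927

P ≈ 0.0299 ≈ 2.99%


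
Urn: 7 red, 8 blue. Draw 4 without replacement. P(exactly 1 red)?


Hypergeometric: C(7,1)×C(8,3)/C(15,4)
= 7×56/1365 = 56/195

P(X=1) = 56/195 ≈ 28.72%


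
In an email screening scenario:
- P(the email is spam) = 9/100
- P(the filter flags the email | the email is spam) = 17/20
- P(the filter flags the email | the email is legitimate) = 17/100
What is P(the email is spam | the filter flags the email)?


Using Bayes' theorem:
P(A|B) = P(B|A)·P(A) / P(B)

P(the filter flags the email) = 17/20 × 9/100 + 17/100 × 91/100
= 153/2000 + 1547/10000 = 289/1250

P(the email is spam|the filter flags the email) = (153/2000) / (289/1250) = 45/136

P(the email is spam|the filter flags the email) = 45/136 ≈ 33.09%


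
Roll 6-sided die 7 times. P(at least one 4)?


P(no 4)^7 = (5/6)^7 = 78125/279936
P(≥1) = 1 - 78125/279936 = 201811/279936

P = 201811/279936 ≈ 72.09%


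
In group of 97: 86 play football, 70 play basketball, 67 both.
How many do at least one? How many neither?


|A∪B| = 86+70-67 = 89
Neither = 97-89 = 8

At least one: 89; Neither: 8


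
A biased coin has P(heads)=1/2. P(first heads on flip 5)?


Geometric: P(X=5) = (1-p)^(k-1)×p = (1/2)^4×1/2 = 1/32

P(X=5) = 1/32 ≈ 3.12%


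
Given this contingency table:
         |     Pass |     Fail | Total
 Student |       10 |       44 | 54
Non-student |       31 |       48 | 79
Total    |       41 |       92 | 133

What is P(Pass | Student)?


P(Pass | Student) = 10/(10+44) = 10/54 = 5/27

P(Pass|Student) = 5/27 ≈ 18.52%


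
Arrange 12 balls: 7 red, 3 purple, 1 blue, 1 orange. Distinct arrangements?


12!/(7!×3!×1!×1!) = 15840

15840


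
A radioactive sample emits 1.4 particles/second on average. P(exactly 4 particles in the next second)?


Poisson(λ=1.4): P(X=4) = e^(-λ)×λ^k/k!
= e^(-1.4) × 1.4^4 / 4!
≈ 0.2465969639 × 3.8416 / 24 ≈ 0.039472

P(X=4) ≈ 0.039472 ≈ 3.95%


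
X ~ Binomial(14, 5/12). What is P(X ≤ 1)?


P(X ≤ 1) = Σ P(X=i) for i=0..1
P(X=0) = 678223072849/1283918464548864
P(X=1) = 3391115364245/641959232274432
Sum = 7460453801339/1283918464548864

P(X ≤ 1) = 7460453801339/1283918464548864 ≈ 0.58%


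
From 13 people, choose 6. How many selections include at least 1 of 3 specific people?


Complement: C(13,6) - C(10,6) = 1716 - 210 = 1506

1506


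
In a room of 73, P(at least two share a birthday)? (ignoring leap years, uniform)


P(all different) = Π(365-i)/365 for i=0..72
= 0.000439
P(match) = 1 - 0.000439 = 0.999561

P ≈ 0.9996 ≈ 99.96%


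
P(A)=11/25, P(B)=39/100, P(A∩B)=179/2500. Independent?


P(A)×P(B) = 429/2500
P(A∩B) = 179/2500
Not equal → NOT independent

No, not independent


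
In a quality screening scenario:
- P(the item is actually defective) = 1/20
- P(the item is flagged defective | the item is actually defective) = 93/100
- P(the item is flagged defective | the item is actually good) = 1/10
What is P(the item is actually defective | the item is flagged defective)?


Using Bayes' theorem:
P(A|B) = P(B|A)·P(A) / P(B)

P(the item is flagged defective) = 93/100 × 1/20 + 1/10 × 19/20
= 93/2000 + 19/200 = 283/2000

P(the item is actually defective|the item is flagged defective) = (93/2000) / (283/2000) = 93/283

P(the item is actually defective|the item is flagged defective) = 93/283 ≈ 32.86%


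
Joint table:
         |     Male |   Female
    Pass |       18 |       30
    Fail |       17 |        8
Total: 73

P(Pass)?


P(Pass) = (18+30)/73 = 48/73

P(Pass) = 48/73 ≈ 65.75%


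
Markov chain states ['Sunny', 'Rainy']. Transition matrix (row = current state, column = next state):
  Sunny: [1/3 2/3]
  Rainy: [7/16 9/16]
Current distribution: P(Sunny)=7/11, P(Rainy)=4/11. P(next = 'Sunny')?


P(next=Sunny) = Σᵢ P(now=i)×P(i→Sunny)
= 7/11×1/3 + 4/11×7/16
= 7/33 + 7/44 = 49/132

P = 49/132 ≈ 0.3712


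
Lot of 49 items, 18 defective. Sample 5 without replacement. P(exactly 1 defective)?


Hypergeometric: C(18,1)×C(31,4)/C(49,5)
= 18×31465/1906884 = 4495/15134

P(X=1) = 4495/15134 ≈ 29.70%


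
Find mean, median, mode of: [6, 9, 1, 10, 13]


Sorted: [1, 6, 9, 10, 13]
Mean = 39/5
Median = 9
Freq: {6: 1, 9: 1, 1: 1, 10: 1, 13: 1}
Mode: No mode

Mean=39/5, Median=9, Mode=No mode


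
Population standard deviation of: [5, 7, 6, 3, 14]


Mean = 35/5 = 7
  (5-7)²=4
  (7-7)²=0
  (6-7)²=1
  (3-7)²=16
  (14-7)²=49
Σ(x-μ)² = 70
σ² = 70/5 = 14

σ = √(14) ≈ 3.7417


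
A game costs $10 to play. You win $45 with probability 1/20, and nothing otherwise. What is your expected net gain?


E[gain] = (45-10)×1/20 + (-10)×19/20
= 7/4 - 19/2 = -31/4

Expected net gain = $-31/4 ≈ $-7.75


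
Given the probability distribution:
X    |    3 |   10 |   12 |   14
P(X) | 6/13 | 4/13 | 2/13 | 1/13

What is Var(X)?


E[X] = 96/13
E[X²] = 938/13
Var(X) = E[X²] - (E[X])² = 938/13 - 9216/169 = 2978/169

Var(X) = 2978/169 ≈ 17.6213


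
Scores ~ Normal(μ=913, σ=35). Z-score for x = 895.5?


z = (x - μ)/σ = (895.5 - 913)/35 = -0.5

z = -0.5


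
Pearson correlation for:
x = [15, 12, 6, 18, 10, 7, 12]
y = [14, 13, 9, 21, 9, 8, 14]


n=7, Σx=80, Σy=88, Σxy=1112, Σx²=1022, Σy²=1228
r = (7×1112 - 80×88)/√((7×1022 - 80²)(7×1228 - 88²))
= 744/√(754×852) = 744/√642408 ≈ 744/801.5036 ≈ 0.9283

r ≈ 0.9283


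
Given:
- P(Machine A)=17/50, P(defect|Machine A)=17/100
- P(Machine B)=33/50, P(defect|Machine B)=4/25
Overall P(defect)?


P(B) = Σ P(B|Aᵢ)×P(Aᵢ)
  17/100×17/50 = 289/5000
  4/25×33/50 = 66/625
Sum = 817/5000

P(defect) = 817/5000 ≈ 16.34%


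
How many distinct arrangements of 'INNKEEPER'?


Letters: 9, freq: {'I': 1, 'N': 2, 'K': 1, 'E': 3, 'P': 1, 'R': 1}
9!/(1!×2!×1!×3!×1!×1!) = 362880/12 = 30240

30240


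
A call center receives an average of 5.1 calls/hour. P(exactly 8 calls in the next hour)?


Poisson(λ=5.1): P(X=8) = e^(-λ)×λ^k/k!
= e^(-5.1) × 5.1^8 / 8!
≈ 0.006096746566 × 457679.445704 / 40320 ≈ 0.069205

P(X=8) ≈ 0.069205 ≈ 6.92%


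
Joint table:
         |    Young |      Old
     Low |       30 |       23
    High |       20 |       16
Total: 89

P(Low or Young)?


P(Low∨Young) = P(Low) + P(Young) - P(Low∧Young)
= (53 + 50 - 30)/89 = 73/89

P = 73/89 ≈ 82.02%


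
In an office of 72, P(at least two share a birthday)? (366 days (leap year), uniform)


P(all different) = Π(366-i)/366 for i=0..71
= 0.000559
P(match) = 1 - 0.000559 = 0.999441

P ≈ 0.9994 ≈ 99.94%


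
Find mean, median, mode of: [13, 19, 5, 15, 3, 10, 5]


Sorted: [3, 5, 5, 10, 13, 15, 19]
Mean = 70/7 = 10
Median = 10
Freq: {13: 1, 19: 1, 5: 2, 15: 1, 3: 1, 10: 1}
Mode: [5]

Mean=10, Median=10, Mode=5


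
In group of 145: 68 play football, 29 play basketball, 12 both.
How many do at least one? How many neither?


|A∪B| = 68+29-12 = 85
Neither = 145-85 = 60

At least one: 85; Neither: 60


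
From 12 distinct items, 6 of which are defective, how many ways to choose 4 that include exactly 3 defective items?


Choose 3 of the 6 defective items and 1 of the other 6 items:
C(6,3)×C(6,1) = 20×6 = 120

120


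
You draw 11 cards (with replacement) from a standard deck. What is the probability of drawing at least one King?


P(not a King) = 48/52 = 12/13
P(none in 11 draws) = (12/13)^11 = 743008370688/1792160394037
P(≥1 King) = 1 - 743008370688/1792160394037 = 1049152023349/1792160394037

P = 1049152023349/1792160394037 ≈ 58.54%


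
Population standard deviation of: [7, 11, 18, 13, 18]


Mean = 67/5
  (7-67/5)²=1024/25
  (11-67/5)²=144/25
  (18-67/5)²=529/25
  (13-67/5)²=4/25
  (18-67/5)²=529/25
Σ(x-μ)² = 446/5
σ² = (446/5)/5 = 446/25

σ = √(446/25) ≈ 4.2237


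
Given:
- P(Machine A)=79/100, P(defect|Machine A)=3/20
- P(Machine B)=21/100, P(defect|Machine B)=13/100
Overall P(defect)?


P(B) = Σ P(B|Aᵢ)×P(Aᵢ)
  3/20×79/100 = 237/2000
  13/100×21/100 = 273/10000
Sum = 729/5000

P(defect) = 729/5000 ≈ 14.58%


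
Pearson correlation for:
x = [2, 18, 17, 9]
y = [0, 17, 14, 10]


n=4, Σx=46, Σy=41, Σxy=634, Σx²=698, Σy²=585
r = (4×634 - 46×41)/√((4×698 - 46²)(4×585 - 41²))
= 650/√(676×659) = 650/√445484 ≈ 650/667.4459 ≈ 0.9739

r ≈ 0.9739


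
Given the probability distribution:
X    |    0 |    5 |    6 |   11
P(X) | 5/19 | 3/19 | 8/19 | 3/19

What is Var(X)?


E[X] = 96/19
E[X²] = 726/19
Var(X) = E[X²] - (E[X])² = 726/19 - 9216/361 = 4578/361

Var(X) = 4578/361 ≈ 12.6814


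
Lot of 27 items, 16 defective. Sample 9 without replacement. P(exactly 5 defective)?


Hypergeometric: C(16,5)×C(11,4)/C(27,9)
= 4368×330/4686825 = 672/2185

P(X=5) = 672/2185 ≈ 30.76%


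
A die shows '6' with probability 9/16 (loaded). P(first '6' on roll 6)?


Geometric: P(X=6) = (1-p)^(k-1)×p = (7/16)^5×9/16 = 151263/16777216

P(X=6) = 151263/16777216 ≈ 0.90%


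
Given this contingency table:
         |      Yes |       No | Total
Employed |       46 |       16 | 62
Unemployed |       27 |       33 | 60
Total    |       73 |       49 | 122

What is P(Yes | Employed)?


P(Yes | Employed) = 46/(46+16) = 46/62 = 23/31

P(Yes|Employed) = 23/31 ≈ 74.19%


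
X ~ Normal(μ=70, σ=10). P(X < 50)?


z = (50-70)/10 = -2.0
P(Z < -2.0) = 0.0228

P(X < 50) ≈ 0.0228


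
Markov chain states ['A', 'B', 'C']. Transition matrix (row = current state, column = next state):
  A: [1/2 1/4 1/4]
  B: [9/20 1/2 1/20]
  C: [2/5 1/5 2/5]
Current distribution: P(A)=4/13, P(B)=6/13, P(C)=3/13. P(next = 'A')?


P(next=A) = Σᵢ P(now=i)×P(i→A)
= 4/13×1/2 + 6/13×9/20 + 3/13×2/5
= 2/13 + 27/130 + 6/65 = 59/130

P = 59/130 ≈ 0.4538


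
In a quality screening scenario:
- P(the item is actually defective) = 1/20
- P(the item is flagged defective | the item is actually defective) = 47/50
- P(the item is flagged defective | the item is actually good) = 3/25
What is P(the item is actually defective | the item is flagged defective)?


Using Bayes' theorem:
P(A|B) = P(B|A)·P(A) / P(B)

P(the item is flagged defective) = 47/50 × 1/20 + 3/25 × 19/20
= 47/1000 + 57/500 = 161/1000

P(the item is actually defective|the item is flagged defective) = (47/1000) / (161/1000) = 47/161

P(the item is actually defective|the item is flagged defective) = 47/161 ≈ 29.19%


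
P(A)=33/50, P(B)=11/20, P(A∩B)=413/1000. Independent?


P(A)×P(B) = 363/1000
P(A∩B) = 413/1000
Not equal → NOT independent

No, not independent


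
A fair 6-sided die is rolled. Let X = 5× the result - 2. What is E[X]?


E[die] = (1+6)/2 = 7/2
E[X] = 5×7/2 - 2 = 31/2

E[X] = 31/2


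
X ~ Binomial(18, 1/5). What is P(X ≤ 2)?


P(X ≤ 2) = Σ P(X=i) for i=0..2
P(X=0) = 68719476736/3814697265625
P(X=1) = 309237645312/3814697265625
P(X=2) = 657129996288/3814697265625
Sum = 1035087118336/3814697265625

P(X ≤ 2) = 1035087118336/3814697265625 ≈ 27.13%


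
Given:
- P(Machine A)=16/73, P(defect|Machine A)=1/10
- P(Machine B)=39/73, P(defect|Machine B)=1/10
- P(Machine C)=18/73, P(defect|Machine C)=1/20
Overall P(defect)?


P(B) = Σ P(B|Aᵢ)×P(Aᵢ)
  1/10×16/73 = 8/365
  1/10×39/73 = 39/730
  1/20×18/73 = 9/730
Sum = 32/365

P(defect) = 32/365 ≈ 8.77%


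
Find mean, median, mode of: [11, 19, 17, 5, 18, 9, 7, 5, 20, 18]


Sorted: [5, 5, 7, 9, 11, 17, 18, 18, 19, 20]
Mean = 129/10
Median = 14
Freq: {11: 1, 19: 1, 17: 1, 5: 2, 18: 2, 9: 1, 7: 1, 20: 1}
Mode: [5, 18]

Mean=129/10, Median=14, Mode=[5, 18]


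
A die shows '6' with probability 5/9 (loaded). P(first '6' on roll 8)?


Geometric: P(X=8) = (1-p)^(k-1)×p = (4/9)^7×5/9 = 81920/43046721

P(X=8) = 81920/43046721 ≈ 0.19%


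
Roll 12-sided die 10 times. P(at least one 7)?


P(no 7)^10 = (11/12)^10 = 25937424601/61917364224
P(≥1) = 1 - 25937424601/61917364224 = 35979939623/61917364224

P = 35979939623/61917364224 ≈ 58.11%


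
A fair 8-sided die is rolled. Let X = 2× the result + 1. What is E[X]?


E[die] = (1+8)/2 = 9/2
E[X] = 2×9/2 + 1 = 10

E[X] = 10


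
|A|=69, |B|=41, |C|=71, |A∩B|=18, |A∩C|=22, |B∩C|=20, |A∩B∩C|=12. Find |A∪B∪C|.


|A∪B∪C| = 69+41+71-18-22-20+12 = 133

|A∪B∪C| = 133


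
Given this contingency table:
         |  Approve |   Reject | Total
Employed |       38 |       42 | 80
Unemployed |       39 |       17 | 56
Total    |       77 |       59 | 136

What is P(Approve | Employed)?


P(Approve | Employed) = 38/(38+42) = 38/80 = 19/40

P(Approve|Employed) = 19/40 ≈ 47.50%


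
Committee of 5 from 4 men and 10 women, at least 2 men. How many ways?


Count by #men:
  2M,3W: C(4,2)×C(10,3)=720
  3M,2W: C(4,3)×C(10,2)=180
  4M,1W: C(4,4)×C(10,1)=10
Total = 910

910


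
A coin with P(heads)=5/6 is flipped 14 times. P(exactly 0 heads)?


Binomial: P(X=0) = C(14,0)×p^0×(1-p)^14
= 1 × 1 × 1/78364164096 = 1/78364164096

P(X=0) = 1/78364164096 ≈ 0.00%


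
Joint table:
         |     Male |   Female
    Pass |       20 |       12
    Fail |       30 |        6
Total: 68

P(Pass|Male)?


P(Pass|Male) = 20/(20+30) = 20/50 = 2/5

P = 2/5 ≈ 40.00%
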